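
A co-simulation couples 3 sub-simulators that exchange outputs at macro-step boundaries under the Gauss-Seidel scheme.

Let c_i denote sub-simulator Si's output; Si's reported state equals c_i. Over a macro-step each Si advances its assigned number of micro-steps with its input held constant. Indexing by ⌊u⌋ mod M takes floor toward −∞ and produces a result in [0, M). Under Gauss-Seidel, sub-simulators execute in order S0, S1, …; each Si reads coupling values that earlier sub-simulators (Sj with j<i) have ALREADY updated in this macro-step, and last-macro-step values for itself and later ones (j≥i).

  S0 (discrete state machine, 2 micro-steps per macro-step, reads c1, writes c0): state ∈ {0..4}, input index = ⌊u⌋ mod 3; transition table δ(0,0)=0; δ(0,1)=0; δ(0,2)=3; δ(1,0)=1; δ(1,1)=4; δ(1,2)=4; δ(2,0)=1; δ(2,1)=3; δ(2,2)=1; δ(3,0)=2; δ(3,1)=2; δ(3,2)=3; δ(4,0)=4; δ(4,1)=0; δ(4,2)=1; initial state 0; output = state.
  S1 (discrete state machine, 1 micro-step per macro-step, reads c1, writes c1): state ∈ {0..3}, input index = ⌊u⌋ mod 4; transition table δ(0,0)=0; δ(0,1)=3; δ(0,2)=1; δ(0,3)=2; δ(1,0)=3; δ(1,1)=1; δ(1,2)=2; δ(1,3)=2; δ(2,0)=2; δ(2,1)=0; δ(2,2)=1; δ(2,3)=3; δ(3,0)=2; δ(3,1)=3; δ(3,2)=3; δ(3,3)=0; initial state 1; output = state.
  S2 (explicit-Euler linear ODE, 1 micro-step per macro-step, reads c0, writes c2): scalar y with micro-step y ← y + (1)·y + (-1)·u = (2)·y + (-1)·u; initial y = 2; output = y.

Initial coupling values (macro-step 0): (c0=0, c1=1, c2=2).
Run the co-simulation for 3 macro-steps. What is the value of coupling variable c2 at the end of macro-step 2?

c2 at macro-step 2 = 8

macro 1: S0 reads c1=1 → after 2×micro: 0; S1 reads c1=1 → after 1×micro: 1; S2 reads c0=0 → after 1×micro: 4 ⇒ (c0=0, c1=1, c2=4)
macro 2: S0 reads c1=1 → after 2×micro: 0; S1 reads c1=1 → after 1×micro: 1; S2 reads c0=0 → after 1×micro: 8 ⇒ (c0=0, c1=1, c2=8)
macro 3: S0 reads c1=1 → after 2×micro: 0; S1 reads c1=1 → after 1×micro: 1; S2 reads c0=0 → after 1×micro: 16 ⇒ (c0=0, c1=1, c2=16)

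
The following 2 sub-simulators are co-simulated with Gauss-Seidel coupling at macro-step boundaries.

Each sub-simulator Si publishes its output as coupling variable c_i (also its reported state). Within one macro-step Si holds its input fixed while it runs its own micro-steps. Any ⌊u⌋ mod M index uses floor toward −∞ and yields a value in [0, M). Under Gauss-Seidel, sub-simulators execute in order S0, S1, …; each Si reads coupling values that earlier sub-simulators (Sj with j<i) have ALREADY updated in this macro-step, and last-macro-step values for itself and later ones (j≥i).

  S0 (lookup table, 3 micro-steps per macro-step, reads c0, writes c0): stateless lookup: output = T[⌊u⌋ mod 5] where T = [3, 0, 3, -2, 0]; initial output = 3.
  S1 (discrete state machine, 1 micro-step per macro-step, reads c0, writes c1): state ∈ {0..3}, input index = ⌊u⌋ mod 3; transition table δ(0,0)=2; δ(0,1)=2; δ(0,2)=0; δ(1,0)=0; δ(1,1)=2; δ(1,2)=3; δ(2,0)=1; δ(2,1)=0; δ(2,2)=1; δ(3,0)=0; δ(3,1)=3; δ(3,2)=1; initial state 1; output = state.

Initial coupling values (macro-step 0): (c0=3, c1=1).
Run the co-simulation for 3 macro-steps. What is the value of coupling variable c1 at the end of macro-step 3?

macro 1: S0 reads c0=3 → after 3×micro: -2; S1 reads c0=-2 → after 1×micro: 2 ⇒ (c0=-2, c1=2)
macro 2: S0 reads c0=-2 → after 3×micro: -2; S1 reads c0=-2 → after 1×micro: 0 ⇒ (c0=-2, c1=0)
macro 3: S0 reads c0=-2 → after 3×micro: -2; S1 reads c0=-2 → after 1×micro: 2 ⇒ (c0=-2, c1=2)

c1 at macro-step 3 = 2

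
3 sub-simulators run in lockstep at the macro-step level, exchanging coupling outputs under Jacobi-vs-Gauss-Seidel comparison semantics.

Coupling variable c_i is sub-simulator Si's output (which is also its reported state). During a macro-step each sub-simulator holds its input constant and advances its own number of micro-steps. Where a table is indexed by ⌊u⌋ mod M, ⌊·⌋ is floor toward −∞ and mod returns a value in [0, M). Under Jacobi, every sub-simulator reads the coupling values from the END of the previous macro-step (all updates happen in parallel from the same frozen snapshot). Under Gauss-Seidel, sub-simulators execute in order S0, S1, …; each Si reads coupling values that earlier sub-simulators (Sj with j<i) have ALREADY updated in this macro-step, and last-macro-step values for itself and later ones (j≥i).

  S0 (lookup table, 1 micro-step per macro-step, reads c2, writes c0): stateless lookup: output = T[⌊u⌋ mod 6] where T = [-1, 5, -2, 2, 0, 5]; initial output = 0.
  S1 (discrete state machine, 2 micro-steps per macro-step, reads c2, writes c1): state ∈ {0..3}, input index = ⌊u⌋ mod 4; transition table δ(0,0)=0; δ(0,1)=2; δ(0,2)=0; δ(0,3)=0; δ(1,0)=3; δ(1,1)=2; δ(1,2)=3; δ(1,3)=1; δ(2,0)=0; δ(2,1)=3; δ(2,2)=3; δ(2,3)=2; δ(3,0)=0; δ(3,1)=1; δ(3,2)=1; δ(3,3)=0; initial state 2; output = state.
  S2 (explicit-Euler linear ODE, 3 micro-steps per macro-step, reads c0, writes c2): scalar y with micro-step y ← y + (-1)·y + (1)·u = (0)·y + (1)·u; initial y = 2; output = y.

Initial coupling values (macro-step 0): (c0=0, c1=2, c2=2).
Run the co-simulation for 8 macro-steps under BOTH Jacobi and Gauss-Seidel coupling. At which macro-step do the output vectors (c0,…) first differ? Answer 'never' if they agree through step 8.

first divergence at macro-step: 1

[Jacobi] macro 1: S0 reads c2=2 → after 1×micro: -2; S1 reads c2=2 → after 2×micro: 1; S2 reads c0=0 → after 3×micro: 0 ⇒ (c0=-2, c1=1, c2=0)
[Jacobi] macro 2: S0 reads c2=0 → after 1×micro: -1; S1 reads c2=0 → after 2×micro: 0; S2 reads c0=-2 → after 3×micro: -2 ⇒ (c0=-1, c1=0, c2=-2)
[Jacobi] macro 3: S0 reads c2=-2 → after 1×micro: 0; S1 reads c2=-2 → after 2×micro: 0; S2 reads c0=-1 → after 3×micro: -1 ⇒ (c0=0, c1=0, c2=-1)
[Jacobi] macro 4: S0 reads c2=-1 → after 1×micro: 5; S1 reads c2=-1 → after 2×micro: 0; S2 reads c0=0 → after 3×micro: 0 ⇒ (c0=5, c1=0, c2=0)
[Jacobi] macro 5: S0 reads c2=0 → after 1×micro: -1; S1 reads c2=0 → after 2×micro: 0; S2 reads c0=5 → after 3×micro: 5 ⇒ (c0=-1, c1=0, c2=5)
[Jacobi] macro 6: S0 reads c2=5 → after 1×micro: 5; S1 reads c2=5 → after 2×micro: 3; S2 reads c0=-1 → after 3×micro: -1 ⇒ (c0=5, c1=3, c2=-1)
[Jacobi] macro 7: S0 reads c2=-1 → after 1×micro: 5; S1 reads c2=-1 → after 2×micro: 0; S2 reads c0=5 → after 3×micro: 5 ⇒ (c0=5, c1=0, c2=5)
[Jacobi] macro 8: S0 reads c2=5 → after 1×micro: 5; S1 reads c2=5 → after 2×micro: 3; S2 reads c0=5 → after 3×micro: 5 ⇒ (c0=5, c1=3, c2=5)
[Gauss-Seidel] macro 1: S0 reads c2=2 → after 1×micro: -2; S1 reads c2=2 → after 2×micro: 1; S2 reads c0=-2 → after 3×micro: -2 ⇒ (c0=-2, c1=1, c2=-2)
[Gauss-Seidel] macro 2: S0 reads c2=-2 → after 1×micro: 0; S1 reads c2=-2 → after 2×micro: 1; S2 reads c0=0 → after 3×micro: 0 ⇒ (c0=0, c1=1, c2=0)
[Gauss-Seidel] macro 3: S0 reads c2=0 → after 1×micro: -1; S1 reads c2=0 → after 2×micro: 0; S2 reads c0=-1 → after 3×micro: -1 ⇒ (c0=-1, c1=0, c2=-1)
[Gauss-Seidel] macro 4: S0 reads c2=-1 → after 1×micro: 5; S1 reads c2=-1 → after 2×micro: 0; S2 reads c0=5 → after 3×micro: 5 ⇒ (c0=5, c1=0, c2=5)
[Gauss-Seidel] macro 5: S0 reads c2=5 → after 1×micro: 5; S1 reads c2=5 → after 2×micro: 3; S2 reads c0=5 → after 3×micro: 5 ⇒ (c0=5, c1=3, c2=5)
[Gauss-Seidel] macro 6: S0 reads c2=5 → after 1×micro: 5; S1 reads c2=5 → after 2×micro: 2; S2 reads c0=5 → after 3×micro: 5 ⇒ (c0=5, c1=2, c2=5)
[Gauss-Seidel] macro 7: S0 reads c2=5 → after 1×micro: 5; S1 reads c2=5 → after 2×micro: 1; S2 reads c0=5 → after 3×micro: 5 ⇒ (c0=5, c1=1, c2=5)
[Gauss-Seidel] macro 8: S0 reads c2=5 → after 1×micro: 5; S1 reads c2=5 → after 2×micro: 3; S2 reads c0=5 → after 3×micro: 5 ⇒ (c0=5, c1=3, c2=5)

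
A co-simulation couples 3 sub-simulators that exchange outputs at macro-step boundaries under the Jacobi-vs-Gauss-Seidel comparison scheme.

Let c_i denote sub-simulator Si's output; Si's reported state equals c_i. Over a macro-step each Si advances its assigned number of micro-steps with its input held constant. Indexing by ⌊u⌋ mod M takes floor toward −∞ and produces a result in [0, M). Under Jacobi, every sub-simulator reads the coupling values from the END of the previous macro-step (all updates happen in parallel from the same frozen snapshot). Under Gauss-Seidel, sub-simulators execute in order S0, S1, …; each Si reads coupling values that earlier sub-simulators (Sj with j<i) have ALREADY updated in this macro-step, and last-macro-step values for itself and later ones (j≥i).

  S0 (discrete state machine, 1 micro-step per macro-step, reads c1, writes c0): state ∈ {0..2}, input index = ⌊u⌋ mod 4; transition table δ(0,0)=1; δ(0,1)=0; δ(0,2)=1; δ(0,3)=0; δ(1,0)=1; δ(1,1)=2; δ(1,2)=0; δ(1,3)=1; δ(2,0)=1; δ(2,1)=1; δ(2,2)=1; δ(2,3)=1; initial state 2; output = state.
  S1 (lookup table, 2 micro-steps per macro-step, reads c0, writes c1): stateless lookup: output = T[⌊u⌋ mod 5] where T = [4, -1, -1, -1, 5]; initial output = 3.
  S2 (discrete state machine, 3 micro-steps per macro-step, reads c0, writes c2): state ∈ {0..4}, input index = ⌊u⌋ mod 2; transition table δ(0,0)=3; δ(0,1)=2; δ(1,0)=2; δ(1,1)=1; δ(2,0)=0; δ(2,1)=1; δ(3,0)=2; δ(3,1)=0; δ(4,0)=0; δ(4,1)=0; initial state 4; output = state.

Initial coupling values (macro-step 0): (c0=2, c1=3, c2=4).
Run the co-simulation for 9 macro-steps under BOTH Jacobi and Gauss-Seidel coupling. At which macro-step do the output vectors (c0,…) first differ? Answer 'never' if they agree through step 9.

[Jacobi] macro 1: S0 reads c1=3 → after 1×micro: 1; S1 reads c0=2 → after 2×micro: -1; S2 reads c0=2 → after 3×micro: 2 ⇒ (c0=1, c1=-1, c2=2)
[Jacobi] macro 2: S0 reads c1=-1 → after 1×micro: 1; S1 reads c0=1 → after 2×micro: -1; S2 reads c0=1 → after 3×micro: 1 ⇒ (c0=1, c1=-1, c2=1)
[Jacobi] macro 3: S0 reads c1=-1 → after 1×micro: 1; S1 reads c0=1 → after 2×micro: -1; S2 reads c0=1 → after 3×micro: 1 ⇒ (c0=1, c1=-1, c2=1)
[Jacobi] macro 4: S0 reads c1=-1 → after 1×micro: 1; S1 reads c0=1 → after 2×micro: -1; S2 reads c0=1 → after 3×micro: 1 ⇒ (c0=1, c1=-1, c2=1)
[Jacobi] macro 5: S0 reads c1=-1 → after 1×micro: 1; S1 reads c0=1 → after 2×micro: -1; S2 reads c0=1 → after 3×micro: 1 ⇒ (c0=1, c1=-1, c2=1)
[Jacobi] macro 6: S0 reads c1=-1 → after 1×micro: 1; S1 reads c0=1 → after 2×micro: -1; S2 reads c0=1 → after 3×micro: 1 ⇒ (c0=1, c1=-1, c2=1)
[Jacobi] macro 7: S0 reads c1=-1 → after 1×micro: 1; S1 reads c0=1 → after 2×micro: -1; S2 reads c0=1 → after 3×micro: 1 ⇒ (c0=1, c1=-1, c2=1)
[Jacobi] macro 8: S0 reads c1=-1 → after 1×micro: 1; S1 reads c0=1 → after 2×micro: -1; S2 reads c0=1 → after 3×micro: 1 ⇒ (c0=1, c1=-1, c2=1)
[Jacobi] macro 9: S0 reads c1=-1 → after 1×micro: 1; S1 reads c0=1 → after 2×micro: -1; S2 reads c0=1 → after 3×micro: 1 ⇒ (c0=1, c1=-1, c2=1)
[Gauss-Seidel] macro 1: S0 reads c1=3 → after 1×micro: 1; S1 reads c0=1 → after 2×micro: -1; S2 reads c0=1 → after 3×micro: 1 ⇒ (c0=1, c1=-1, c2=1)
[Gauss-Seidel] macro 2: S0 reads c1=-1 → after 1×micro: 1; S1 reads c0=1 → after 2×micro: -1; S2 reads c0=1 → after 3×micro: 1 ⇒ (c0=1, c1=-1, c2=1)
[Gauss-Seidel] macro 3: S0 reads c1=-1 → after 1×micro: 1; S1 reads c0=1 → after 2×micro: -1; S2 reads c0=1 → after 3×micro: 1 ⇒ (c0=1, c1=-1, c2=1)
[Gauss-Seidel] macro 4: S0 reads c1=-1 → after 1×micro: 1; S1 reads c0=1 → after 2×micro: -1; S2 reads c0=1 → after 3×micro: 1 ⇒ (c0=1, c1=-1, c2=1)
[Gauss-Seidel] macro 5: S0 reads c1=-1 → after 1×micro: 1; S1 reads c0=1 → after 2×micro: -1; S2 reads c0=1 → after 3×micro: 1 ⇒ (c0=1, c1=-1, c2=1)
[Gauss-Seidel] macro 6: S0 reads c1=-1 → after 1×micro: 1; S1 reads c0=1 → after 2×micro: -1; S2 reads c0=1 → after 3×micro: 1 ⇒ (c0=1, c1=-1, c2=1)
[Gauss-Seidel] macro 7: S0 reads c1=-1 → after 1×micro: 1; S1 reads c0=1 → after 2×micro: -1; S2 reads c0=1 → after 3×micro: 1 ⇒ (c0=1, c1=-1, c2=1)
[Gauss-Seidel] macro 8: S0 reads c1=-1 → after 1×micro: 1; S1 reads c0=1 → after 2×micro: -1; S2 reads c0=1 → after 3×micro: 1 ⇒ (c0=1, c1=-1, c2=1)
[Gauss-Seidel] macro 9: S0 reads c1=-1 → after 1×micro: 1; S1 reads c0=1 → after 2×micro: -1; S2 reads c0=1 → after 3×micro: 1 ⇒ (c0=1, c1=-1, c2=1)

first divergence at macro-step: 1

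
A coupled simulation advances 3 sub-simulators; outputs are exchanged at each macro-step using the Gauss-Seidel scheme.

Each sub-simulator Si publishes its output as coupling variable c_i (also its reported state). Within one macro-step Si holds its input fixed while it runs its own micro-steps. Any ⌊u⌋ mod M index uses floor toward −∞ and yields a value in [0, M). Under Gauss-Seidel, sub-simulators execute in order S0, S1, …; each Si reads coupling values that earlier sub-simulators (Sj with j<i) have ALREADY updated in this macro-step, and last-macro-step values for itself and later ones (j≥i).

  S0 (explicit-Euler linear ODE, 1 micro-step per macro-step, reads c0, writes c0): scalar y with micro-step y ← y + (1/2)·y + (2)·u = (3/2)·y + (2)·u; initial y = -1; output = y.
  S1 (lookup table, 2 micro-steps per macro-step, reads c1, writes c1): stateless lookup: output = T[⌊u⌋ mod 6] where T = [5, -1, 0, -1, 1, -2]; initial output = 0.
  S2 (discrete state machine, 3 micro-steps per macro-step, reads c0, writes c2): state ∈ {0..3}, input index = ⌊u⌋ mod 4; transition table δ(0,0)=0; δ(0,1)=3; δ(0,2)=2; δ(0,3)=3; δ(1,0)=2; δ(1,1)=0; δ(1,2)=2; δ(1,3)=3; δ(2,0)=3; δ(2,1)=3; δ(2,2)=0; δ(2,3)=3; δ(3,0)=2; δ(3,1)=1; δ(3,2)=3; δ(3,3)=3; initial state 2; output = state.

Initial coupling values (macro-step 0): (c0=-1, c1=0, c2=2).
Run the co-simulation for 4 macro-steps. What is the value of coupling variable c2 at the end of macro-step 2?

c2 at macro-step 2 = 3

macro 1: S0 reads c0=-1 → after 1×micro: -7/2; S1 reads c1=0 → after 2×micro: 5; S2 reads c0=-7/2 → after 3×micro: 3 ⇒ (c0=-7/2, c1=5, c2=3)
macro 2: S0 reads c0=-7/2 → after 1×micro: -49/4; S1 reads c1=5 → after 2×micro: -2; S2 reads c0=-49/4 → after 3×micro: 3 ⇒ (c0=-49/4, c1=-2, c2=3)
macro 3: S0 reads c0=-49/4 → after 1×micro: -343/8; S1 reads c1=-2 → after 2×micro: 1; S2 reads c0=-343/8 → after 3×micro: 3 ⇒ (c0=-343/8, c1=1, c2=3)
macro 4: S0 reads c0=-343/8 → after 1×micro: -2401/16; S1 reads c1=1 → after 2×micro: -1; S2 reads c0=-2401/16 → after 3×micro: 3 ⇒ (c0=-2401/16, c1=-1, c2=3)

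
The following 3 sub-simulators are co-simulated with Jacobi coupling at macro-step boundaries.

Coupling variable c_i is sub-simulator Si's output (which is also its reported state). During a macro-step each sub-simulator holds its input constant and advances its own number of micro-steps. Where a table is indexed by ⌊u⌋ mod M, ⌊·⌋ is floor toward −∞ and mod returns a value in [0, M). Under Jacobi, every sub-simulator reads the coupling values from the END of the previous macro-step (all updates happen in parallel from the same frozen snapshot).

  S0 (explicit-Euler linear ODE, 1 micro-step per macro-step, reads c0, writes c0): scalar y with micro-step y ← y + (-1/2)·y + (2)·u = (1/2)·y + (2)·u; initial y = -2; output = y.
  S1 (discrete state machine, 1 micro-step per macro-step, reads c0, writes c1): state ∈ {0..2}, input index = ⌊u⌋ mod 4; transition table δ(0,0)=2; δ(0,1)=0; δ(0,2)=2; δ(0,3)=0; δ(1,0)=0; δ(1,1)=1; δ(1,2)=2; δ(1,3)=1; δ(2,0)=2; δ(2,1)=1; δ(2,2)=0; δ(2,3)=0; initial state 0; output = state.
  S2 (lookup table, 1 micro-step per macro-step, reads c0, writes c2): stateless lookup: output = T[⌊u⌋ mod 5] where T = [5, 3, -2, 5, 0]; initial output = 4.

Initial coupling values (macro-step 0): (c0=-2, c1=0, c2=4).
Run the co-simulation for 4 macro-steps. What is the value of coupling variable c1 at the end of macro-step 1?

c1 at macro-step 1 = 2

macro 1: S0 reads c0=-2 → after 1×micro: -5; S1 reads c0=-2 → after 1×micro: 2; S2 reads c0=-2 → after 1×micro: 5 ⇒ (c0=-5, c1=2, c2=5)
macro 2: S0 reads c0=-5 → after 1×micro: -25/2; S1 reads c0=-5 → after 1×micro: 0; S2 reads c0=-5 → after 1×micro: 5 ⇒ (c0=-25/2, c1=0, c2=5)
macro 3: S0 reads c0=-25/2 → after 1×micro: -125/4; S1 reads c0=-25/2 → after 1×micro: 0; S2 reads c0=-25/2 → after 1×micro: -2 ⇒ (c0=-125/4, c1=0, c2=-2)
macro 4: S0 reads c0=-125/4 → after 1×micro: -625/8; S1 reads c0=-125/4 → after 1×micro: 2; S2 reads c0=-125/4 → after 1×micro: 5 ⇒ (c0=-625/8, c1=2, c2=5)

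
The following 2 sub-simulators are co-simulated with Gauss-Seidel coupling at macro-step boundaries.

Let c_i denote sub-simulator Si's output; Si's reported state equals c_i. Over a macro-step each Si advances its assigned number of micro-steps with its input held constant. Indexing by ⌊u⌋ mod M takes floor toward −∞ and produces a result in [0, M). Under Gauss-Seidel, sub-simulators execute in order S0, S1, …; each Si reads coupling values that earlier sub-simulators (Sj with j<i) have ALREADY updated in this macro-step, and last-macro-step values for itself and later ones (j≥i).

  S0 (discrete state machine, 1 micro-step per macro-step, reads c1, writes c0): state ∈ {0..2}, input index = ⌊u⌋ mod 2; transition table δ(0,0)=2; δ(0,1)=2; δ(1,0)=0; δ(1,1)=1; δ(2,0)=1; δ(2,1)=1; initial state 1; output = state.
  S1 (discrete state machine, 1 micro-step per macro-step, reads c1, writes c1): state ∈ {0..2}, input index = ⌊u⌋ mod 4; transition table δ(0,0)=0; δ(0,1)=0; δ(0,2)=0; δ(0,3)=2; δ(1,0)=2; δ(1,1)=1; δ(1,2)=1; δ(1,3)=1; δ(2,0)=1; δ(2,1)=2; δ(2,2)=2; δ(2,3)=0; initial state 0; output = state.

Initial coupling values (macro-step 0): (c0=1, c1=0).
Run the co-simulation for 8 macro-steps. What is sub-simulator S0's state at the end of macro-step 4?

S0 state at macro-step 4 = 0

macro 1: S0 reads c1=0 → after 1×micro: 0; S1 reads c1=0 → after 1×micro: 0 ⇒ (c0=0, c1=0)
macro 2: S0 reads c1=0 → after 1×micro: 2; S1 reads c1=0 → after 1×micro: 0 ⇒ (c0=2, c1=0)
macro 3: S0 reads c1=0 → after 1×micro: 1; S1 reads c1=0 → after 1×micro: 0 ⇒ (c0=1, c1=0)
macro 4: S0 reads c1=0 → after 1×micro: 0; S1 reads c1=0 → after 1×micro: 0 ⇒ (c0=0, c1=0)
macro 5: S0 reads c1=0 → after 1×micro: 2; S1 reads c1=0 → after 1×micro: 0 ⇒ (c0=2, c1=0)
macro 6: S0 reads c1=0 → after 1×micro: 1; S1 reads c1=0 → after 1×micro: 0 ⇒ (c0=1, c1=0)
macro 7: S0 reads c1=0 → after 1×micro: 0; S1 reads c1=0 → after 1×micro: 0 ⇒ (c0=0, c1=0)
macro 8: S0 reads c1=0 → after 1×micro: 2; S1 reads c1=0 → after 1×micro: 0 ⇒ (c0=2, c1=0)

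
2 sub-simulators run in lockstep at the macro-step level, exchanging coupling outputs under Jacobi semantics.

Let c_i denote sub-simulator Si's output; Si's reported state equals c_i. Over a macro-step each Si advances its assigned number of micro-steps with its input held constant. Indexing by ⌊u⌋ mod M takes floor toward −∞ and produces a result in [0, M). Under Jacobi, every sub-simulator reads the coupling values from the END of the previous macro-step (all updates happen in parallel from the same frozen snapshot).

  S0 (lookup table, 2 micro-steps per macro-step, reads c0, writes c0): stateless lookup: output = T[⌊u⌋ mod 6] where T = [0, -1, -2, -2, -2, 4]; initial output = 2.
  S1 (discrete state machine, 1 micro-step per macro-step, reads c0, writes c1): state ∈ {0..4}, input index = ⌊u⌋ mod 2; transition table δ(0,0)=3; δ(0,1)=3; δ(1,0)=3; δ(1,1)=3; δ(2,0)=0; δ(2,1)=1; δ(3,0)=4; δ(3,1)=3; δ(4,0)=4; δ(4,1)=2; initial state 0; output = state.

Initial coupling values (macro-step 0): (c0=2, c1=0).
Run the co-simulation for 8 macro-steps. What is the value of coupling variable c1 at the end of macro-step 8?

c1 at macro-step 8 = 4

macro 1: S0 reads c0=2 → after 2×micro: -2; S1 reads c0=2 → after 1×micro: 3 ⇒ (c0=-2, c1=3)
macro 2: S0 reads c0=-2 → after 2×micro: -2; S1 reads c0=-2 → after 1×micro: 4 ⇒ (c0=-2, c1=4)
macro 3: S0 reads c0=-2 → after 2×micro: -2; S1 reads c0=-2 → after 1×micro: 4 ⇒ (c0=-2, c1=4)
macro 4: S0 reads c0=-2 → after 2×micro: -2; S1 reads c0=-2 → after 1×micro: 4 ⇒ (c0=-2, c1=4)
macro 5: S0 reads c0=-2 → after 2×micro: -2; S1 reads c0=-2 → after 1×micro: 4 ⇒ (c0=-2, c1=4)
macro 6: S0 reads c0=-2 → after 2×micro: -2; S1 reads c0=-2 → after 1×micro: 4 ⇒ (c0=-2, c1=4)
macro 7: S0 reads c0=-2 → after 2×micro: -2; S1 reads c0=-2 → after 1×micro: 4 ⇒ (c0=-2, c1=4)
macro 8: S0 reads c0=-2 → after 2×micro: -2; S1 reads c0=-2 → after 1×micro: 4 ⇒ (c0=-2, c1=4)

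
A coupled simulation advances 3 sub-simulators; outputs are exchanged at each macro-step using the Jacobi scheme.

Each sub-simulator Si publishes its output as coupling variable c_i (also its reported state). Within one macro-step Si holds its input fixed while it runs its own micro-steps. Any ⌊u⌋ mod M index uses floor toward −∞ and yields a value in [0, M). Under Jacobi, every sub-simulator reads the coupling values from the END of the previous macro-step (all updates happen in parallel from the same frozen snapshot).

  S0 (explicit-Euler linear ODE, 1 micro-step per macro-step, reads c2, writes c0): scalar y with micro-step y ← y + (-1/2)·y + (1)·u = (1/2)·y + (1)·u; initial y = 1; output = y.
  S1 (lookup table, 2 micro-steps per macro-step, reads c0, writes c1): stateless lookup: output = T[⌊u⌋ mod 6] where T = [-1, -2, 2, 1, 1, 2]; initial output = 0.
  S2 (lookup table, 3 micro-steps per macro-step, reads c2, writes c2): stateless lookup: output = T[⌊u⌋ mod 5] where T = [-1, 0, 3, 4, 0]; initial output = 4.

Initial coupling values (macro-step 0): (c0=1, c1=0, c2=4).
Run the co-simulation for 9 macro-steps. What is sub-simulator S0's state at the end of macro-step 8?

macro 1: S0 reads c2=4 → after 1×micro: 9/2; S1 reads c0=1 → after 2×micro: -2; S2 reads c2=4 → after 3×micro: 0 ⇒ (c0=9/2, c1=-2, c2=0)
macro 2: S0 reads c2=0 → after 1×micro: 9/4; S1 reads c0=9/2 → after 2×micro: 1; S2 reads c2=0 → after 3×micro: -1 ⇒ (c0=9/4, c1=1, c2=-1)
macro 3: S0 reads c2=-1 → after 1×micro: 1/8; S1 reads c0=9/4 → after 2×micro: 2; S2 reads c2=-1 → after 3×micro: 0 ⇒ (c0=1/8, c1=2, c2=0)
macro 4: S0 reads c2=0 → after 1×micro: 1/16; S1 reads c0=1/8 → after 2×micro: -1; S2 reads c2=0 → after 3×micro: -1 ⇒ (c0=1/16, c1=-1, c2=-1)
macro 5: S0 reads c2=-1 → after 1×micro: -31/32; S1 reads c0=1/16 → after 2×micro: -1; S2 reads c2=-1 → after 3×micro: 0 ⇒ (c0=-31/32, c1=-1, c2=0)
macro 6: S0 reads c2=0 → after 1×micro: -31/64; S1 reads c0=-31/32 → after 2×micro: 2; S2 reads c2=0 → after 3×micro: -1 ⇒ (c0=-31/64, c1=2, c2=-1)
macro 7: S0 reads c2=-1 → after 1×micro: -159/128; S1 reads c0=-31/64 → after 2×micro: 2; S2 reads c2=-1 → after 3×micro: 0 ⇒ (c0=-159/128, c1=2, c2=0)
macro 8: S0 reads c2=0 → after 1×micro: -159/256; S1 reads c0=-159/128 → after 2×micro: 1; S2 reads c2=0 → after 3×micro: -1 ⇒ (c0=-159/256, c1=1, c2=-1)
macro 9: S0 reads c2=-1 → after 1×micro: -671/512; S1 reads c0=-159/256 → after 2×micro: 2; S2 reads c2=-1 → after 3×micro: 0 ⇒ (c0=-671/512, c1=2, c2=0)

S0 state at macro-step 8 = -159/256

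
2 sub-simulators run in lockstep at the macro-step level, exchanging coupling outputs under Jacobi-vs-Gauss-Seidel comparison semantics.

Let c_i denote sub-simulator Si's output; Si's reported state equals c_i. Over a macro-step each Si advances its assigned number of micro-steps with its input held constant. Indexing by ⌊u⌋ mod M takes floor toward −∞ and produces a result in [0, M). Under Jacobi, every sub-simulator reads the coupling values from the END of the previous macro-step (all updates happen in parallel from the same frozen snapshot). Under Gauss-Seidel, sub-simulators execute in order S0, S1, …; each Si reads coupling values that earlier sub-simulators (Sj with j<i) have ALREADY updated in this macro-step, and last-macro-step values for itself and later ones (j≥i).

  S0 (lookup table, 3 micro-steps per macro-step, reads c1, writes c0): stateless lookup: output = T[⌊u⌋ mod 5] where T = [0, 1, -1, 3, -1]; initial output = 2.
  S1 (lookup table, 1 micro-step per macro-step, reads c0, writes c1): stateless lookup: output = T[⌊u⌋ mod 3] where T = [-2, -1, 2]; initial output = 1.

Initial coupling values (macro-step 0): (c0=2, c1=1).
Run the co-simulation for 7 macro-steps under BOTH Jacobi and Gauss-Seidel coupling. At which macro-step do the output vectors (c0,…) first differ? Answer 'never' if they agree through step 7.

first divergence at macro-step: 1

[Jacobi] macro 1: S0 reads c1=1 → after 3×micro: 1; S1 reads c0=2 → after 1×micro: 2 ⇒ (c0=1, c1=2)
[Jacobi] macro 2: S0 reads c1=2 → after 3×micro: -1; S1 reads c0=1 → after 1×micro: -1 ⇒ (c0=-1, c1=-1)
[Jacobi] macro 3: S0 reads c1=-1 → after 3×micro: -1; S1 reads c0=-1 → after 1×micro: 2 ⇒ (c0=-1, c1=2)
[Jacobi] macro 4: S0 reads c1=2 → after 3×micro: -1; S1 reads c0=-1 → after 1×micro: 2 ⇒ (c0=-1, c1=2)
[Jacobi] macro 5: S0 reads c1=2 → after 3×micro: -1; S1 reads c0=-1 → after 1×micro: 2 ⇒ (c0=-1, c1=2)
[Jacobi] macro 6: S0 reads c1=2 → after 3×micro: -1; S1 reads c0=-1 → after 1×micro: 2 ⇒ (c0=-1, c1=2)
[Jacobi] macro 7: S0 reads c1=2 → after 3×micro: -1; S1 reads c0=-1 → after 1×micro: 2 ⇒ (c0=-1, c1=2)
[Gauss-Seidel] macro 1: S0 reads c1=1 → after 3×micro: 1; S1 reads c0=1 → after 1×micro: -1 ⇒ (c0=1, c1=-1)
[Gauss-Seidel] macro 2: S0 reads c1=-1 → after 3×micro: -1; S1 reads c0=-1 → after 1×micro: 2 ⇒ (c0=-1, c1=2)
[Gauss-Seidel] macro 3: S0 reads c1=2 → after 3×micro: -1; S1 reads c0=-1 → after 1×micro: 2 ⇒ (c0=-1, c1=2)
[Gauss-Seidel] macro 4: S0 reads c1=2 → after 3×micro: -1; S1 reads c0=-1 → after 1×micro: 2 ⇒ (c0=-1, c1=2)
[Gauss-Seidel] macro 5: S0 reads c1=2 → after 3×micro: -1; S1 reads c0=-1 → after 1×micro: 2 ⇒ (c0=-1, c1=2)
[Gauss-Seidel] macro 6: S0 reads c1=2 → after 3×micro: -1; S1 reads c0=-1 → after 1×micro: 2 ⇒ (c0=-1, c1=2)
[Gauss-Seidel] macro 7: S0 reads c1=2 → after 3×micro: -1; S1 reads c0=-1 → after 1×micro: 2 ⇒ (c0=-1, c1=2)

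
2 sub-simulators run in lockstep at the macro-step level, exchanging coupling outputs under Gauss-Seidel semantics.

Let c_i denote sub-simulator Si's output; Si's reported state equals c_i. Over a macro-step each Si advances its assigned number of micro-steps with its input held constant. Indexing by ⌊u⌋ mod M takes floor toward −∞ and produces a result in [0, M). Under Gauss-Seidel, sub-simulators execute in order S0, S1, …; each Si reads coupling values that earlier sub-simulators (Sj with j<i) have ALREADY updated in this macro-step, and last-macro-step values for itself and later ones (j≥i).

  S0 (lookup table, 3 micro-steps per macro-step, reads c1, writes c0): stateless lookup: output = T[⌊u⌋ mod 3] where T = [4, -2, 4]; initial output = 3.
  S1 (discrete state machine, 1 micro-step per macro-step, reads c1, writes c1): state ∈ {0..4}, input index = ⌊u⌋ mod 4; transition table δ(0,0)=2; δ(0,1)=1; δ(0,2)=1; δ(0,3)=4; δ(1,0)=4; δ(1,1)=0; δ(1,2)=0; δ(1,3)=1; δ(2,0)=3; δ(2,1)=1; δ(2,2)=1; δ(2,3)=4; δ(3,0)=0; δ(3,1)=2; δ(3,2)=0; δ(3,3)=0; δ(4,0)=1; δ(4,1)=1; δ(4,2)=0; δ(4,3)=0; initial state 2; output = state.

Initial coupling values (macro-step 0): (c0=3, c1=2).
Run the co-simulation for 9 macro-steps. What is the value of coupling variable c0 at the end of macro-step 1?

c0 at macro-step 1 = 4

macro 1: S0 reads c1=2 → after 3×micro: 4; S1 reads c1=2 → after 1×micro: 1 ⇒ (c0=4, c1=1)
macro 2: S0 reads c1=1 → after 3×micro: -2; S1 reads c1=1 → after 1×micro: 0 ⇒ (c0=-2, c1=0)
macro 3: S0 reads c1=0 → after 3×micro: 4; S1 reads c1=0 → after 1×micro: 2 ⇒ (c0=4, c1=2)
macro 4: S0 reads c1=2 → after 3×micro: 4; S1 reads c1=2 → after 1×micro: 1 ⇒ (c0=4, c1=1)
macro 5: S0 reads c1=1 → after 3×micro: -2; S1 reads c1=1 → after 1×micro: 0 ⇒ (c0=-2, c1=0)
macro 6: S0 reads c1=0 → after 3×micro: 4; S1 reads c1=0 → after 1×micro: 2 ⇒ (c0=4, c1=2)
macro 7: S0 reads c1=2 → after 3×micro: 4; S1 reads c1=2 → after 1×micro: 1 ⇒ (c0=4, c1=1)
macro 8: S0 reads c1=1 → after 3×micro: -2; S1 reads c1=1 → after 1×micro: 0 ⇒ (c0=-2, c1=0)
macro 9: S0 reads c1=0 → after 3×micro: 4; S1 reads c1=0 → after 1×micro: 2 ⇒ (c0=4, c1=2)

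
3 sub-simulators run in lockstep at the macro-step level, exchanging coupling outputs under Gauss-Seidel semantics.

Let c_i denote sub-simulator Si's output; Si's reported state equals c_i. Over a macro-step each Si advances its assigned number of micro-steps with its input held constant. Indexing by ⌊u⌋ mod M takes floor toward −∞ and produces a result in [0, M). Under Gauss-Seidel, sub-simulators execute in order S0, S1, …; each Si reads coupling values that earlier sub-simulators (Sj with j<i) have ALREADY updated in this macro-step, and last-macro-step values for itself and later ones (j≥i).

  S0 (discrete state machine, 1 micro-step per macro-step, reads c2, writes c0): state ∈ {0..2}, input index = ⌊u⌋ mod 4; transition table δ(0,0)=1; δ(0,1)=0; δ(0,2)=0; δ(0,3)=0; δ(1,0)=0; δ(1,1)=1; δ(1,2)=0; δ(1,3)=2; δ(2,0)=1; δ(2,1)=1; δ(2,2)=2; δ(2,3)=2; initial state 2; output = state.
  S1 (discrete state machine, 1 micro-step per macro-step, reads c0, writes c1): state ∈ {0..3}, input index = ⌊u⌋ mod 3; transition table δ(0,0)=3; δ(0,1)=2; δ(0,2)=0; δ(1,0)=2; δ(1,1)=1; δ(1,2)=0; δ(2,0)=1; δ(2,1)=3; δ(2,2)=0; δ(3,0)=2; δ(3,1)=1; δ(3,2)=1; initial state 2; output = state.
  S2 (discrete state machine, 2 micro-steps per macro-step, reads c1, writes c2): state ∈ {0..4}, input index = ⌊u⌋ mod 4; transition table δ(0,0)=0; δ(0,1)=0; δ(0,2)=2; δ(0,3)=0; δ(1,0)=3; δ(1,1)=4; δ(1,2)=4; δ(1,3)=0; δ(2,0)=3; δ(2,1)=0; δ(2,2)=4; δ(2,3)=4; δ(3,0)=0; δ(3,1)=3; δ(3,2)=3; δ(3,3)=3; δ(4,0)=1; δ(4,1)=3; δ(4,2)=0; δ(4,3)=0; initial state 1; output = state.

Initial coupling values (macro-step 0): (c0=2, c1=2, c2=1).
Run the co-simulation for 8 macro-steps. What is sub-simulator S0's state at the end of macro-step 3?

S0 state at macro-step 3 = 1

macro 1: S0 reads c2=1 → after 1×micro: 1; S1 reads c0=1 → after 1×micro: 3; S2 reads c1=3 → after 2×micro: 0 ⇒ (c0=1, c1=3, c2=0)
macro 2: S0 reads c2=0 → after 1×micro: 0; S1 reads c0=0 → after 1×micro: 2; S2 reads c1=2 → after 2×micro: 4 ⇒ (c0=0, c1=2, c2=4)
macro 3: S0 reads c2=4 → after 1×micro: 1; S1 reads c0=1 → after 1×micro: 3; S2 reads c1=3 → after 2×micro: 0 ⇒ (c0=1, c1=3, c2=0)
macro 4: S0 reads c2=0 → after 1×micro: 0; S1 reads c0=0 → after 1×micro: 2; S2 reads c1=2 → after 2×micro: 4 ⇒ (c0=0, c1=2, c2=4)
macro 5: S0 reads c2=4 → after 1×micro: 1; S1 reads c0=1 → after 1×micro: 3; S2 reads c1=3 → after 2×micro: 0 ⇒ (c0=1, c1=3, c2=0)
macro 6: S0 reads c2=0 → after 1×micro: 0; S1 reads c0=0 → after 1×micro: 2; S2 reads c1=2 → after 2×micro: 4 ⇒ (c0=0, c1=2, c2=4)
macro 7: S0 reads c2=4 → after 1×micro: 1; S1 reads c0=1 → after 1×micro: 3; S2 reads c1=3 → after 2×micro: 0 ⇒ (c0=1, c1=3, c2=0)
macro 8: S0 reads c2=0 → after 1×micro: 0; S1 reads c0=0 → after 1×micro: 2; S2 reads c1=2 → after 2×micro: 4 ⇒ (c0=0, c1=2, c2=4)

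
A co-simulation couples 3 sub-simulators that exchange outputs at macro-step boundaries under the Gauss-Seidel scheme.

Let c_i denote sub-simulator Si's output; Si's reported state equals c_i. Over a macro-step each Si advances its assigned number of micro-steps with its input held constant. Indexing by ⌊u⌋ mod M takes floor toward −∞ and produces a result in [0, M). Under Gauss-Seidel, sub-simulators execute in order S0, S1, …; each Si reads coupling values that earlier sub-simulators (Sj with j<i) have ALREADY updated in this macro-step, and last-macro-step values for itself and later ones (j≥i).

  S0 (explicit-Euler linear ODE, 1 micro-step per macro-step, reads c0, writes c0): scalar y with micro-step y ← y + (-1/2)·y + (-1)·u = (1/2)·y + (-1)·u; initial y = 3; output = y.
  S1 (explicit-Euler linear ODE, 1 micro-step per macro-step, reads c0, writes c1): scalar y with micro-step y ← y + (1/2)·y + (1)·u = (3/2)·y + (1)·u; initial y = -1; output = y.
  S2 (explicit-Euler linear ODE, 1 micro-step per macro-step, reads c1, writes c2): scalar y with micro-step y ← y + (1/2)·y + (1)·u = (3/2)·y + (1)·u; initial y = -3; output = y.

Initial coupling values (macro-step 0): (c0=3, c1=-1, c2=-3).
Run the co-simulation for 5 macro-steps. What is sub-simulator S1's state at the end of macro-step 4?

S1 state at macro-step 4 = -141/16

macro 1: S0 reads c0=3 → after 1×micro: -3/2; S1 reads c0=-3/2 → after 1×micro: -3; S2 reads c1=-3 → after 1×micro: -15/2 ⇒ (c0=-3/2, c1=-3, c2=-15/2)
macro 2: S0 reads c0=-3/2 → after 1×micro: 3/4; S1 reads c0=3/4 → after 1×micro: -15/4; S2 reads c1=-15/4 → after 1×micro: -15 ⇒ (c0=3/4, c1=-15/4, c2=-15)
macro 3: S0 reads c0=3/4 → after 1×micro: -3/8; S1 reads c0=-3/8 → after 1×micro: -6; S2 reads c1=-6 → after 1×micro: -57/2 ⇒ (c0=-3/8, c1=-6, c2=-57/2)
macro 4: S0 reads c0=-3/8 → after 1×micro: 3/16; S1 reads c0=3/16 → after 1×micro: -141/16; S2 reads c1=-141/16 → after 1×micro: -825/16 ⇒ (c0=3/16, c1=-141/16, c2=-825/16)
macro 5: S0 reads c0=3/16 → after 1×micro: -3/32; S1 reads c0=-3/32 → after 1×micro: -213/16; S2 reads c1=-213/16 → after 1×micro: -2901/32 ⇒ (c0=-3/32, c1=-213/16, c2=-2901/32)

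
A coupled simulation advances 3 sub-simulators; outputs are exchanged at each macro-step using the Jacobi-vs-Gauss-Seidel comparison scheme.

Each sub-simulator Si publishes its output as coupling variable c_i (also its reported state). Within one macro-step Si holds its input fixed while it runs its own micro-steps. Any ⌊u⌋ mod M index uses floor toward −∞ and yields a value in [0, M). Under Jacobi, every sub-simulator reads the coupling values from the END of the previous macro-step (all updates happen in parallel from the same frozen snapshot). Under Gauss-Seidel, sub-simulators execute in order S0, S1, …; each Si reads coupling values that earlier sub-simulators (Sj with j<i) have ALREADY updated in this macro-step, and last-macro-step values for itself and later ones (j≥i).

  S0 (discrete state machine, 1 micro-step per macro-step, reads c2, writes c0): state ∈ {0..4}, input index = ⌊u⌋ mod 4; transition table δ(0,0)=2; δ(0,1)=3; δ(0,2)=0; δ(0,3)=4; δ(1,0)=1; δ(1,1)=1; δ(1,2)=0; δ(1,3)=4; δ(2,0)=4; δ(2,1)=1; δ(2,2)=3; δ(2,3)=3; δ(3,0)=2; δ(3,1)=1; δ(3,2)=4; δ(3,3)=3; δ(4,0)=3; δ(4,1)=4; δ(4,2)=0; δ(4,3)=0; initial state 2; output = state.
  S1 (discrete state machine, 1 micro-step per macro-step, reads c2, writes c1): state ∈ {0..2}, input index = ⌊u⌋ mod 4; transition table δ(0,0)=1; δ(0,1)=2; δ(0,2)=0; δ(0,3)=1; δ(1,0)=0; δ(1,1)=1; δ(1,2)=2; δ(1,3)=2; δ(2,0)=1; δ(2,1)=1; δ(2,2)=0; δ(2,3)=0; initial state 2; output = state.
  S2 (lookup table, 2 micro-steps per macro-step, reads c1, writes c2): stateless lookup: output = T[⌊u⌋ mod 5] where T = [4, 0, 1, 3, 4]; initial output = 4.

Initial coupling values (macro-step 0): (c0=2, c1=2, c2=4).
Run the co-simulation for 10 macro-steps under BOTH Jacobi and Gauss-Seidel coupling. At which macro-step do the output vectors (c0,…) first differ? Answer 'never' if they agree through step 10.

first divergence at macro-step: 1

[Jacobi] macro 1: S0 reads c2=4 → after 1×micro: 4; S1 reads c2=4 → after 1×micro: 1; S2 reads c1=2 → after 2×micro: 1 ⇒ (c0=4, c1=1, c2=1)
[Jacobi] macro 2: S0 reads c2=1 → after 1×micro: 4; S1 reads c2=1 → after 1×micro: 1; S2 reads c1=1 → after 2×micro: 0 ⇒ (c0=4, c1=1, c2=0)
[Jacobi] macro 3: S0 reads c2=0 → after 1×micro: 3; S1 reads c2=0 → after 1×micro: 0; S2 reads c1=1 → after 2×micro: 0 ⇒ (c0=3, c1=0, c2=0)
[Jacobi] macro 4: S0 reads c2=0 → after 1×micro: 2; S1 reads c2=0 → after 1×micro: 1; S2 reads c1=0 → after 2×micro: 4 ⇒ (c0=2, c1=1, c2=4)
[Jacobi] macro 5: S0 reads c2=4 → after 1×micro: 4; S1 reads c2=4 → after 1×micro: 0; S2 reads c1=1 → after 2×micro: 0 ⇒ (c0=4, c1=0, c2=0)
[Jacobi] macro 6: S0 reads c2=0 → after 1×micro: 3; S1 reads c2=0 → after 1×micro: 1; S2 reads c1=0 → after 2×micro: 4 ⇒ (c0=3, c1=1, c2=4)
[Jacobi] macro 7: S0 reads c2=4 → after 1×micro: 2; S1 reads c2=4 → after 1×micro: 0; S2 reads c1=1 → after 2×micro: 0 ⇒ (c0=2, c1=0, c2=0)
[Jacobi] macro 8: S0 reads c2=0 → after 1×micro: 4; S1 reads c2=0 → after 1×micro: 1; S2 reads c1=0 → after 2×micro: 4 ⇒ (c0=4, c1=1, c2=4)
[Jacobi] macro 9: S0 reads c2=4 → after 1×micro: 3; S1 reads c2=4 → after 1×micro: 0; S2 reads c1=1 → after 2×micro: 0 ⇒ (c0=3, c1=0, c2=0)
[Jacobi] macro 10: S0 reads c2=0 → after 1×micro: 2; S1 reads c2=0 → after 1×micro: 1; S2 reads c1=0 → after 2×micro: 4 ⇒ (c0=2, c1=1, c2=4)
[Gauss-Seidel] macro 1: S0 reads c2=4 → after 1×micro: 4; S1 reads c2=4 → after 1×micro: 1; S2 reads c1=1 → after 2×micro: 0 ⇒ (c0=4, c1=1, c2=0)
[Gauss-Seidel] macro 2: S0 reads c2=0 → after 1×micro: 3; S1 reads c2=0 → after 1×micro: 0; S2 reads c1=0 → after 2×micro: 4 ⇒ (c0=3, c1=0, c2=4)
[Gauss-Seidel] macro 3: S0 reads c2=4 → after 1×micro: 2; S1 reads c2=4 → after 1×micro: 1; S2 reads c1=1 → after 2×micro: 0 ⇒ (c0=2, c1=1, c2=0)
[Gauss-Seidel] macro 4: S0 reads c2=0 → after 1×micro: 4; S1 reads c2=0 → after 1×micro: 0; S2 reads c1=0 → after 2×micro: 4 ⇒ (c0=4, c1=0, c2=4)
[Gauss-Seidel] macro 5: S0 reads c2=4 → after 1×micro: 3; S1 reads c2=4 → after 1×micro: 1; S2 reads c1=1 → after 2×micro: 0 ⇒ (c0=3, c1=1, c2=0)
[Gauss-Seidel] macro 6: S0 reads c2=0 → after 1×micro: 2; S1 reads c2=0 → after 1×micro: 0; S2 reads c1=0 → after 2×micro: 4 ⇒ (c0=2, c1=0, c2=4)
[Gauss-Seidel] macro 7: S0 reads c2=4 → after 1×micro: 4; S1 reads c2=4 → after 1×micro: 1; S2 reads c1=1 → after 2×micro: 0 ⇒ (c0=4, c1=1, c2=0)
[Gauss-Seidel] macro 8: S0 reads c2=0 → after 1×micro: 3; S1 reads c2=0 → after 1×micro: 0; S2 reads c1=0 → after 2×micro: 4 ⇒ (c0=3, c1=0, c2=4)
[Gauss-Seidel] macro 9: S0 reads c2=4 → after 1×micro: 2; S1 reads c2=4 → after 1×micro: 1; S2 reads c1=1 → after 2×micro: 0 ⇒ (c0=2, c1=1, c2=0)
[Gauss-Seidel] macro 10: S0 reads c2=0 → after 1×micro: 4; S1 reads c2=0 → after 1×micro: 0; S2 reads c1=0 → after 2×micro: 4 ⇒ (c0=4, c1=0, c2=4)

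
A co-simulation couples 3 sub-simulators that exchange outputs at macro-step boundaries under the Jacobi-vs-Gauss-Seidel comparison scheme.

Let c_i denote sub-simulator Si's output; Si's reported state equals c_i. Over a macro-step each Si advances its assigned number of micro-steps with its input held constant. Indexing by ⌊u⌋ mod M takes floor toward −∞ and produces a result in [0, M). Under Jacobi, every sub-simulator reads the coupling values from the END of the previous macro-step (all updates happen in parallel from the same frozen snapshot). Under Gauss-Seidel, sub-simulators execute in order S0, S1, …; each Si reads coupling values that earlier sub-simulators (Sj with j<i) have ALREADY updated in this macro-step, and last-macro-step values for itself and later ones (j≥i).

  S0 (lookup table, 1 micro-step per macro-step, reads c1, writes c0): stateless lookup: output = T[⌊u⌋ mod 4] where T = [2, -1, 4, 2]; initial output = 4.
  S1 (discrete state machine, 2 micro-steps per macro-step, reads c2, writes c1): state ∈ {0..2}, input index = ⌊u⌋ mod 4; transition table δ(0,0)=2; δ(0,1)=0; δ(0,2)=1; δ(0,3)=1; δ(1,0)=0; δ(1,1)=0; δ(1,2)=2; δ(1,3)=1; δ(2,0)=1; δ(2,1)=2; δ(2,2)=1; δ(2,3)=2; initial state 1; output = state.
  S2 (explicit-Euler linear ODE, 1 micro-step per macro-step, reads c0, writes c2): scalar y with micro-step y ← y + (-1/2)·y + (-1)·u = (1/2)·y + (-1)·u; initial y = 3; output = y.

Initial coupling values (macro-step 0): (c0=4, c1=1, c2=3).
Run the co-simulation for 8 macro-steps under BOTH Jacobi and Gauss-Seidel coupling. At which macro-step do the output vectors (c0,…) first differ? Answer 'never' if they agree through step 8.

first divergence at macro-step: 1

[Jacobi] macro 1: S0 reads c1=1 → after 1×micro: -1; S1 reads c2=3 → after 2×micro: 1; S2 reads c0=4 → after 1×micro: -5/2 ⇒ (c0=-1, c1=1, c2=-5/2)
[Jacobi] macro 2: S0 reads c1=1 → after 1×micro: -1; S1 reads c2=-5/2 → after 2×micro: 0; S2 reads c0=-1 → after 1×micro: -1/4 ⇒ (c0=-1, c1=0, c2=-1/4)
[Jacobi] macro 3: S0 reads c1=0 → after 1×micro: 2; S1 reads c2=-1/4 → after 2×micro: 1; S2 reads c0=-1 → after 1×micro: 7/8 ⇒ (c0=2, c1=1, c2=7/8)
[Jacobi] macro 4: S0 reads c1=1 → after 1×micro: -1; S1 reads c2=7/8 → after 2×micro: 2; S2 reads c0=2 → after 1×micro: -25/16 ⇒ (c0=-1, c1=2, c2=-25/16)
[Jacobi] macro 5: S0 reads c1=2 → after 1×micro: 4; S1 reads c2=-25/16 → after 2×micro: 2; S2 reads c0=-1 → after 1×micro: 7/32 ⇒ (c0=4, c1=2, c2=7/32)
[Jacobi] macro 6: S0 reads c1=2 → after 1×micro: 4; S1 reads c2=7/32 → after 2×micro: 0; S2 reads c0=4 → after 1×micro: -249/64 ⇒ (c0=4, c1=0, c2=-249/64)
[Jacobi] macro 7: S0 reads c1=0 → after 1×micro: 2; S1 reads c2=-249/64 → after 2×micro: 1; S2 reads c0=4 → after 1×micro: -761/128 ⇒ (c0=2, c1=1, c2=-761/128)
[Jacobi] macro 8: S0 reads c1=1 → after 1×micro: -1; S1 reads c2=-761/128 → after 2×micro: 1; S2 reads c0=2 → after 1×micro: -1273/256 ⇒ (c0=-1, c1=1, c2=-1273/256)
[Gauss-Seidel] macro 1: S0 reads c1=1 → after 1×micro: -1; S1 reads c2=3 → after 2×micro: 1; S2 reads c0=-1 → after 1×micro: 5/2 ⇒ (c0=-1, c1=1, c2=5/2)
[Gauss-Seidel] macro 2: S0 reads c1=1 → after 1×micro: -1; S1 reads c2=5/2 → after 2×micro: 1; S2 reads c0=-1 → after 1×micro: 9/4 ⇒ (c0=-1, c1=1, c2=9/4)
[Gauss-Seidel] macro 3: S0 reads c1=1 → after 1×micro: -1; S1 reads c2=9/4 → after 2×micro: 1; S2 reads c0=-1 → after 1×micro: 17/8 ⇒ (c0=-1, c1=1, c2=17/8)
[Gauss-Seidel] macro 4: S0 reads c1=1 → after 1×micro: -1; S1 reads c2=17/8 → after 2×micro: 1; S2 reads c0=-1 → after 1×micro: 33/16 ⇒ (c0=-1, c1=1, c2=33/16)
[Gauss-Seidel] macro 5: S0 reads c1=1 → after 1×micro: -1; S1 reads c2=33/16 → after 2×micro: 1; S2 reads c0=-1 → after 1×micro: 65/32 ⇒ (c0=-1, c1=1, c2=65/32)
[Gauss-Seidel] macro 6: S0 reads c1=1 → after 1×micro: -1; S1 reads c2=65/32 → after 2×micro: 1; S2 reads c0=-1 → after 1×micro: 129/64 ⇒ (c0=-1, c1=1, c2=129/64)
[Gauss-Seidel] macro 7: S0 reads c1=1 → after 1×micro: -1; S1 reads c2=129/64 → after 2×micro: 1; S2 reads c0=-1 → after 1×micro: 257/128 ⇒ (c0=-1, c1=1, c2=257/128)
[Gauss-Seidel] macro 8: S0 reads c1=1 → after 1×micro: -1; S1 reads c2=257/128 → after 2×micro: 1; S2 reads c0=-1 → after 1×micro: 513/256 ⇒ (c0=-1, c1=1, c2=513/256)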